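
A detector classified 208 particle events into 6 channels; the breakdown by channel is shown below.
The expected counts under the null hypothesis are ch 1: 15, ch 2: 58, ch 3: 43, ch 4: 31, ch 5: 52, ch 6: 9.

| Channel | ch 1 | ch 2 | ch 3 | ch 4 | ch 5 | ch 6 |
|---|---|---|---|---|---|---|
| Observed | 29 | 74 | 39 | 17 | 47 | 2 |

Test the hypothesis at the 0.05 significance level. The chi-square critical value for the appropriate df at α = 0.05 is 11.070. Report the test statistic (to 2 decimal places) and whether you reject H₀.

30.10; reject

χ² = (29−15)²/15 + (74−58)²/58 + (39−43)²/43 + (17−31)²/31 + (47−52)²/52 + (2−9)²/9
   = 13.067 + 4.414 + 0.372 + 6.323 + 0.481 + 5.444
Sum = 30.10
df = 5. Since 30.10 > 11.070, we reject H₀.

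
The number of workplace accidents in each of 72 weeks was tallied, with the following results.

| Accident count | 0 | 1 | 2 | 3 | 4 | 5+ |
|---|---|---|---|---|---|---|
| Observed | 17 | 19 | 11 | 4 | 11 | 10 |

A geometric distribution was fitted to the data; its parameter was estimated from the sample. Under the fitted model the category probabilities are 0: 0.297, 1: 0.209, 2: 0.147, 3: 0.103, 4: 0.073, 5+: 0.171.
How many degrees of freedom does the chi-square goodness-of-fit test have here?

There are k = 6 categories and 1 parameter estimated from the data, so df = 6 − 1 − 1 = 4.

4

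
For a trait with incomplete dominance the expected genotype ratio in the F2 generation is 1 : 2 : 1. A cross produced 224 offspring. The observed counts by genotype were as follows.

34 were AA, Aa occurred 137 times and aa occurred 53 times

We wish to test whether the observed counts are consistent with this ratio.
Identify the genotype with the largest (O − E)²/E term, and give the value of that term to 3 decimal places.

Ratio total = 4. Expected counts: 224×1/4 = 56, 224×2/4 = 112, 224×1/4 = 56.
cat         O        E   (O−E)²/E
AA         34       56     8.6429
Aa        137      112     5.5804
aa         53       56     0.1607
The largest term is for AA: 8.643.

AA, 8.643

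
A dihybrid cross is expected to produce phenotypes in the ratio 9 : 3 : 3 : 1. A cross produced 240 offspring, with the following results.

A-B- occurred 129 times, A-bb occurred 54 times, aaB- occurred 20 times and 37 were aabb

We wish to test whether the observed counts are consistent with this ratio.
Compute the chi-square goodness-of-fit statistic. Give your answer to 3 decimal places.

Ratio total = 16. Expected counts: 240×9/16 = 135, 240×3/16 = 45, 240×3/16 = 45, 240×1/16 = 15.
χ² = (129−135)²/135 + (54−45)²/45 + (20−45)²/45 + (37−15)²/15
   = 0.2667 + 1.8000 + 13.8889 + 32.2667
Sum = 48.222

48.222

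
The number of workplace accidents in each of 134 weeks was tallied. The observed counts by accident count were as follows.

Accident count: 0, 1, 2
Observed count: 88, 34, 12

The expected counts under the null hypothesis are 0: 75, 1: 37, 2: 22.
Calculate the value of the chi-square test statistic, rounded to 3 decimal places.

7.042

0: (88 − 75)²/75 = 169/75 = 2.2533
1: (34 − 37)²/37 = 9/37 = 0.2432
2: (12 − 22)²/22 = 100/22 = 4.5455
Sum = 7.042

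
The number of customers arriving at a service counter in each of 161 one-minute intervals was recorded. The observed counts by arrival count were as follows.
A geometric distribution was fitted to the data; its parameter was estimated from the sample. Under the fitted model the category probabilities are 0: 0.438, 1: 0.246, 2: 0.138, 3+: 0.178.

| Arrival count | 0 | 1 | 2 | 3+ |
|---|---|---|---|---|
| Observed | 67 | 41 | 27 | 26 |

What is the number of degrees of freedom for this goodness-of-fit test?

2

There are k = 4 categories and 1 parameter estimated from the data, so df = 4 − 1 − 1 = 2.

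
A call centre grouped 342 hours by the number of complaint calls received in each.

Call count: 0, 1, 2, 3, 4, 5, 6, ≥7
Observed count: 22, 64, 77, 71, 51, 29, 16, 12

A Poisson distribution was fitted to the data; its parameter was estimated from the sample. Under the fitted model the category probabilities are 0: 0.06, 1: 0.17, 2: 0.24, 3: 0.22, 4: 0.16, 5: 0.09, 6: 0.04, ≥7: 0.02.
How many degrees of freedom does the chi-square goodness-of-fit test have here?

6

There are k = 8 categories and 1 parameter estimated from the data, so df = 8 − 1 − 1 = 6.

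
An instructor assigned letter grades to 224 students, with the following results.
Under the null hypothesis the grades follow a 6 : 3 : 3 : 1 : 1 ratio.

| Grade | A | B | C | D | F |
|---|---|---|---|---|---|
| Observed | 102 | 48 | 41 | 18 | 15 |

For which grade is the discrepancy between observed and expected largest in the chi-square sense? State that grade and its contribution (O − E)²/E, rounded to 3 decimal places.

C, 1.021

Ratio total = 14. Expected counts: 224×6/14 = 96, 224×3/14 = 48, 224×3/14 = 48, 224×1/14 = 16, 224×1/14 = 16.
cat         O        E   (O−E)²/E
A         102       96     0.3750
B          48       48     0.0000
C          41       48     1.0208
D          18       16     0.2500
F          15       16     0.0625
The largest term is for C: 1.021.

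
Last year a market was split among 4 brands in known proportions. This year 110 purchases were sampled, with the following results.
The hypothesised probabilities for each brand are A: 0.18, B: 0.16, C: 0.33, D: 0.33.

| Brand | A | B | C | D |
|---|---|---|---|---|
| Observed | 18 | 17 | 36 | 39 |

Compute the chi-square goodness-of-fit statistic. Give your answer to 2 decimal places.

0.39

Expected counts E_i = n·p_i: 110×0.18 = 19.8, 110×0.16 = 17.6, 110×0.33 = 36.3, 110×0.33 = 36.3.
cat         O        E   (O−E)²/E
A          18     19.8      0.164
B          17     17.6      0.020
C          36     36.3      0.002
D          39     36.3      0.201
Sum = 0.39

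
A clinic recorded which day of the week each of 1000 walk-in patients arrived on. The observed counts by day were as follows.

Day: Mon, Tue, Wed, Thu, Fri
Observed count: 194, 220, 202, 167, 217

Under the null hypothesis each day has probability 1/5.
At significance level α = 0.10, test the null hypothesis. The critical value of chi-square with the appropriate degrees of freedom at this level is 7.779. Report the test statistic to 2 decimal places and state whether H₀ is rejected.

Expected count for each of the 5 categories: 1000/5 = 200.
cat         O        E   (O−E)²/E
Mon       194      200      0.180
Tue       220      200      2.000
Wed       202      200      0.020
Thu       167      200      5.445
Fri       217      200      1.445
Sum = 9.09
df = 4. Since 9.09 > 7.779, we reject H₀.

9.09; reject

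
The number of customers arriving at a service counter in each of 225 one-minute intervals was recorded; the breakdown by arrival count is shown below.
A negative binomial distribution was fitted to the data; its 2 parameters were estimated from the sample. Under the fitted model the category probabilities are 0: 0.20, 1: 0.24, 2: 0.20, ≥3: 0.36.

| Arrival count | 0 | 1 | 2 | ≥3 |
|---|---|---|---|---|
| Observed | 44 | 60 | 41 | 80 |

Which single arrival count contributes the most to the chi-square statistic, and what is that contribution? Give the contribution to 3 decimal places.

1, 0.667

Expected counts E_i = n·p_i: 225×0.20 = 45, 225×0.24 = 54, 225×0.20 = 45, 225×0.36 = 81.
cat         O        E   (O−E)²/E
0          44       45     0.0222
1          60       54     0.6667
2          41       45     0.3556
≥3         80       81     0.0123
The largest term is for 1: 0.667.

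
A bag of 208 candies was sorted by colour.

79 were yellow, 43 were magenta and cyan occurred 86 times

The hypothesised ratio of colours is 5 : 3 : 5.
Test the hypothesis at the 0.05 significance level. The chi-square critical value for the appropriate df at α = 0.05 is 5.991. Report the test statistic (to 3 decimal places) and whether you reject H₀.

0.983; do not reject

Ratio total = 13. Expected counts: 208×5/13 = 80, 208×3/13 = 48, 208×5/13 = 80.
χ² = (79−80)²/80 + (43−48)²/48 + (86−80)²/80
   = 0.0125 + 0.5208 + 0.4500
Sum = 0.983
df = 2. Since 0.983 < 5.991, we do not reject H₀.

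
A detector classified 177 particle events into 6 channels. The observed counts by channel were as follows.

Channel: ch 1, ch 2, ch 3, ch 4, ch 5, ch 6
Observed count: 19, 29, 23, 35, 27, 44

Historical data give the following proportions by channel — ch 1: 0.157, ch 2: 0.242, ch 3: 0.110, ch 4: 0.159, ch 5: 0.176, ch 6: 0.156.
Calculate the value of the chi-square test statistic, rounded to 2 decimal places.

19.84

Expected counts E_i = n·p_i: 177×0.157 = 27.789, 177×0.242 = 42.834, 177×0.110 = 19.47, 177×0.159 = 28.143, 177×0.176 = 31.152, 177×0.156 = 27.612.
χ² = (19−27.789)²/27.789 + (29−42.834)²/42.834 + (23−19.47)²/19.47 + (35−28.143)²/28.143 + (27−31.152)²/31.152 + (44−27.612)²/27.612
   = 2.780 + 4.468 + 0.640 + 1.671 + 0.553 + 9.726
Sum = 19.84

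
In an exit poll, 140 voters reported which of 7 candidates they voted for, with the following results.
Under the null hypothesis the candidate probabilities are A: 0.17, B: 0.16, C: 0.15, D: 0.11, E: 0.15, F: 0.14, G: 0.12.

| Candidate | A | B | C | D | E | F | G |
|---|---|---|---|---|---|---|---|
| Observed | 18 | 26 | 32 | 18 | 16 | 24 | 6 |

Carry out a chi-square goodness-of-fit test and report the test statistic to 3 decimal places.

Expected counts E_i = n·p_i: 140×0.17 = 23.8, 140×0.16 = 22.4, 140×0.15 = 21, 140×0.11 = 15.4, 140×0.15 = 21, 140×0.14 = 19.6, 140×0.12 = 16.8.
χ² = (18−23.8)²/23.8 + (26−22.4)²/22.4 + (32−21)²/21 + (18−15.4)²/15.4 + (16−21)²/21 + (24−19.6)²/19.6 + (6−16.8)²/16.8
   = 1.4134 + 0.5786 + 5.7619 + 0.4390 + 1.1905 + 0.9878 + 6.9429
Sum = 17.314

17.314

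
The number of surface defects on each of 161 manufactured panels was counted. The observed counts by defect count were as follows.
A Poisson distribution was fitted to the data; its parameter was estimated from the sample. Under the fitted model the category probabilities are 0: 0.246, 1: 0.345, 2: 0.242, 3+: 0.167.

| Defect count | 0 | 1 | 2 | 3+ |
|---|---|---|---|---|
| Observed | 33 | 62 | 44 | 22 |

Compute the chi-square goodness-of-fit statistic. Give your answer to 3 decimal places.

3.392

Expected counts E_i = n·p_i: 161×0.246 = 39.606, 161×0.345 = 55.545, 161×0.242 = 38.962, 161×0.167 = 26.887.
χ² = (33−39.606)²/39.606 + (62−55.545)²/55.545 + (44−38.962)²/38.962 + (22−26.887)²/26.887
   = 1.1018 + 0.7501 + 0.6514 + 0.8883
Sum = 3.392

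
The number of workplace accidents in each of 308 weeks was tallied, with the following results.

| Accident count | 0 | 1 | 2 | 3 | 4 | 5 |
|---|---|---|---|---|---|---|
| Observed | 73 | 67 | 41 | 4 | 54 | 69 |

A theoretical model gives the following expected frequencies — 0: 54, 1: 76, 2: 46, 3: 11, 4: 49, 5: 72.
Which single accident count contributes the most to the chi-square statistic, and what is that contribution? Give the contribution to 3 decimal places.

0: (73 − 54)²/54 = 361/54 = 6.6852
1: (67 − 76)²/76 = 81/76 = 1.0658
2: (41 − 46)²/46 = 25/46 = 0.5435
3: (4 − 11)²/11 = 49/11 = 4.4545
4: (54 − 49)²/49 = 25/49 = 0.5102
5: (69 − 72)²/72 = 9/72 = 0.1250
The largest term is for 0: 6.685.

0, 6.685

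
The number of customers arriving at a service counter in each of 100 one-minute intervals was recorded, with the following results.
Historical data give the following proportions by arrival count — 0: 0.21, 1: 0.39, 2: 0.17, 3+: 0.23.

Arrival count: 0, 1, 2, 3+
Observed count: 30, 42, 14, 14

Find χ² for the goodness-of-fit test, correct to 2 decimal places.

8.14

Expected counts E_i = n·p_i: 100×0.21 = 21, 100×0.39 = 39, 100×0.17 = 17, 100×0.23 = 23.
χ² = (30−21)²/21 + (42−39)²/39 + (14−17)²/17 + (14−23)²/23
   = 3.857 + 0.231 + 0.529 + 3.522
Sum = 8.14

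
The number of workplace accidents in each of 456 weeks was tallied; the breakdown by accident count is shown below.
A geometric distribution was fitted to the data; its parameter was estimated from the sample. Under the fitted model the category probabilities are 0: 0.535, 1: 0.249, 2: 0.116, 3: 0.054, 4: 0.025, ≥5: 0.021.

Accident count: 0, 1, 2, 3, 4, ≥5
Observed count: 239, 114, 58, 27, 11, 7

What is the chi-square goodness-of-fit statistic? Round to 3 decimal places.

Expected counts E_i = n·p_i: 456×0.535 = 243.96, 456×0.249 = 113.544, 456×0.116 = 52.896, 456×0.054 = 24.624, 456×0.025 = 11.4, 456×0.021 = 9.576.
χ² = (239−243.96)²/243.96 + (114−113.544)²/113.544 + (58−52.896)²/52.896 + (27−24.624)²/24.624 + (11−11.4)²/11.4 + (7−9.576)²/9.576
   = 0.1008 + 0.0018 + 0.4925 + 0.2293 + 0.0140 + 0.6930
Sum = 1.531

1.531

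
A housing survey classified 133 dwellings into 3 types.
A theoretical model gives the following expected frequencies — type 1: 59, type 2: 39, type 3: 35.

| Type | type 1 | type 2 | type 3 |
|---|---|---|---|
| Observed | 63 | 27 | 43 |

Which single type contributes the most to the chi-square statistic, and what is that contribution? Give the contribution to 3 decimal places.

cat         O        E   (O−E)²/E
type 1     63       59     0.2712
type 2     27       39     3.6923
type 3     43       35     1.8286
The largest term is for type 2: 3.692.

type 2, 3.692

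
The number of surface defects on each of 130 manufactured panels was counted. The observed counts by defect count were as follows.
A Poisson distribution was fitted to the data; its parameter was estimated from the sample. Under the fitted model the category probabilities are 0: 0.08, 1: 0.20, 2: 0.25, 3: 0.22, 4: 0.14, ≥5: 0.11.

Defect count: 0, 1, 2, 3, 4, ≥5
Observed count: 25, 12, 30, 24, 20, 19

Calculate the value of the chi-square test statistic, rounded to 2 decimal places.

30.69

Expected counts E_i = n·p_i: 130×0.08 = 10.4, 130×0.20 = 26, 130×0.25 = 32.5, 130×0.22 = 28.6, 130×0.14 = 18.2, 130×0.11 = 14.3.
cat         O        E   (O−E)²/E
0          25     10.4     20.496
1          12       26      7.538
2          30     32.5      0.192
3          24     28.6      0.740
4          20     18.2      0.178
≥5         19     14.3      1.545
Sum = 30.69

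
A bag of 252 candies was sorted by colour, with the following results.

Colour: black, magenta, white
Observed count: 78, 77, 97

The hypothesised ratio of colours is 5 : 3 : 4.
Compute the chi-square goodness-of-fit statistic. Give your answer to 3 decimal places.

12.066

Ratio total = 12. Expected counts: 252×5/12 = 105, 252×3/12 = 63, 252×4/12 = 84.
cat          O        E   (O−E)²/E
black       78      105     6.9429
magenta     77       63     3.1111
white       97       84     2.0119
Sum = 12.066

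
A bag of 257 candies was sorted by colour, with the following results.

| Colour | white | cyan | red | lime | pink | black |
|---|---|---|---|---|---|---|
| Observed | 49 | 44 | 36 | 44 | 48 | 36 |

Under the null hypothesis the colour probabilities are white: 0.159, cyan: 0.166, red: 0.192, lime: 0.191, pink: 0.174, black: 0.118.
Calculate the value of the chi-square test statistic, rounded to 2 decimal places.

7.10

Expected counts E_i = n·p_i: 257×0.159 = 40.863, 257×0.166 = 42.662, 257×0.192 = 49.344, 257×0.191 = 49.087, 257×0.174 = 44.718, 257×0.118 = 30.326.
cat         O        E   (O−E)²/E
white      49   40.863      1.620
cyan       44   42.662      0.042
red        36   49.344      3.609
lime       44   49.087      0.527
pink       48   44.718      0.241
black      36   30.326      1.062
Sum = 7.10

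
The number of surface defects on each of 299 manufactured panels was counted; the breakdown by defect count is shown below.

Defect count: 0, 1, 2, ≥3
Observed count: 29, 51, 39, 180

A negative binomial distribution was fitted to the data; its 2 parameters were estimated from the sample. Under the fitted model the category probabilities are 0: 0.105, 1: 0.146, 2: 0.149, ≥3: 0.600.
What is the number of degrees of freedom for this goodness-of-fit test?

1

There are k = 4 categories and 2 parameters estimated from the data, so df = 4 − 1 − 2 = 1.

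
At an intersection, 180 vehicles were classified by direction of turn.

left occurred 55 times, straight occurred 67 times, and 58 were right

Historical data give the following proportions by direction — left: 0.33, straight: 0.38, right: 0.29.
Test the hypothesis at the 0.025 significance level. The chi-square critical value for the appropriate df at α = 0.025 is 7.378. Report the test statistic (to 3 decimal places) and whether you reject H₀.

0.999; do not reject

Expected counts E_i = n·p_i: 180×0.33 = 59.4, 180×0.38 = 68.4, 180×0.29 = 52.2.
left: (55 − 59.4)²/59.4 = 19.36/59.4 = 0.3259
straight: (67 − 68.4)²/68.4 = 1.96/68.4 = 0.0287
right: (58 − 52.2)²/52.2 = 33.64/52.2 = 0.6444
Sum = 0.999
df = 2. Since 0.999 < 7.378, we do not reject H₀.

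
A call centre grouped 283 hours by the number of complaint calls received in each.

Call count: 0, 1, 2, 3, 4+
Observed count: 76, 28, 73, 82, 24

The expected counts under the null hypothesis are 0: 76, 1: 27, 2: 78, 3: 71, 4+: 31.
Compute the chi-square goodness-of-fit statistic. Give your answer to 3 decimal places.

3.642

cat         O        E   (O−E)²/E
0          76       76     0.0000
1          28       27     0.0370
2          73       78     0.3205
3          82       71     1.7042
4+         24       31     1.5806
Sum = 3.642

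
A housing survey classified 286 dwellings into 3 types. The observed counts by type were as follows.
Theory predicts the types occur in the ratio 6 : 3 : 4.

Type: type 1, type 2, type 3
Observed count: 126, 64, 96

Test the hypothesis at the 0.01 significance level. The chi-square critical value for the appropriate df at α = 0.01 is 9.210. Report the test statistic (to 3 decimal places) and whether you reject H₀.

1.061; do not reject

Ratio total = 13. Expected counts: 286×6/13 = 132, 286×3/13 = 66, 286×4/13 = 88.
type 1: (126 − 132)²/132 = 36/132 = 0.2727
type 2: (64 − 66)²/66 = 4/66 = 0.0606
type 3: (96 − 88)²/88 = 64/88 = 0.7273
Sum = 1.061
df = 2. Since 1.061 < 9.210, we do not reject H₀.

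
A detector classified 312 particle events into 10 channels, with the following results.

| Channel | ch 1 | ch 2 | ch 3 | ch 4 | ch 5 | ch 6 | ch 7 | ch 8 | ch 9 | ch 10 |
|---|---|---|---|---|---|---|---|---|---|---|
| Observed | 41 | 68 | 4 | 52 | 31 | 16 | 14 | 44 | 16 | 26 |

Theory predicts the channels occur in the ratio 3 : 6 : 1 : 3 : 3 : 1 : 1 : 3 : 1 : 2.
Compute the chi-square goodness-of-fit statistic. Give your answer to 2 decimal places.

15.69

Ratio total = 24. Expected counts: 312×3/24 = 39, 312×6/24 = 78, 312×1/24 = 13, 312×3/24 = 39, 312×3/24 = 39, 312×1/24 = 13, 312×1/24 = 13, 312×3/24 = 39, 312×1/24 = 13, 312×2/24 = 26.
cat         O        E   (O−E)²/E
ch 1       41       39      0.103
ch 2       68       78      1.282
ch 3        4       13      6.231
ch 4       52       39      4.333
ch 5       31       39      1.641
ch 6       16       13      0.692
ch 7       14       13      0.077
ch 8       44       39      0.641
ch 9       16       13      0.692
ch 10      26       26      0.000
Sum = 15.69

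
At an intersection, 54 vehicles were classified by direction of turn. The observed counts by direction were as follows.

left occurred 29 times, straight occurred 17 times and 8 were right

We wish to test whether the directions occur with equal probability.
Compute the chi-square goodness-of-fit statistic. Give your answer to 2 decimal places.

12.33

Expected count for each of the 3 categories: 54/3 = 18.
cat           O        E   (O−E)²/E
left         29       18      6.722
straight     17       18      0.056
right         8       18      5.556
Sum = 12.33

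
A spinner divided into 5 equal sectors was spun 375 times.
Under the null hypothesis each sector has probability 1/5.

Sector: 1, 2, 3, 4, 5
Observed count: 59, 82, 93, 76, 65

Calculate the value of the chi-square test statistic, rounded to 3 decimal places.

9.733

Expected count for each of the 5 categories: 375/5 = 75.
cat         O        E   (O−E)²/E
1          59       75     3.4133
2          82       75     0.6533
3          93       75     4.3200
4          76       75     0.0133
5          65       75     1.3333
Sum = 9.733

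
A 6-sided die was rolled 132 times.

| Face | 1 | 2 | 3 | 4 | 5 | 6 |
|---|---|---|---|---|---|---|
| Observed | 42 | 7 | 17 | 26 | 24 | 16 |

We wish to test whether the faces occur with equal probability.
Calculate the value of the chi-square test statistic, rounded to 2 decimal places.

Expected count for each of the 6 categories: 132/6 = 22.
cat         O        E   (O−E)²/E
1          42       22     18.182
2           7       22     10.227
3          17       22      1.136
4          26       22      0.727
5          24       22      0.182
6          16       22      1.636
Sum = 32.09

32.09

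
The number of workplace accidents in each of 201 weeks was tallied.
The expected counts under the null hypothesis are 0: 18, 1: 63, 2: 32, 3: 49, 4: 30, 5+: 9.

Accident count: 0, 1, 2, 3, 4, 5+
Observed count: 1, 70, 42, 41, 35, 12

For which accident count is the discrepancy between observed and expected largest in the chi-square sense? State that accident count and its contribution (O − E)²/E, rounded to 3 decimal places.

0, 16.056

cat         O        E   (O−E)²/E
0           1       18    16.0556
1          70       63     0.7778
2          42       32     3.1250
3          41       49     1.3061
4          35       30     0.8333
5+         12        9     1.0000
The largest term is for 0: 16.056.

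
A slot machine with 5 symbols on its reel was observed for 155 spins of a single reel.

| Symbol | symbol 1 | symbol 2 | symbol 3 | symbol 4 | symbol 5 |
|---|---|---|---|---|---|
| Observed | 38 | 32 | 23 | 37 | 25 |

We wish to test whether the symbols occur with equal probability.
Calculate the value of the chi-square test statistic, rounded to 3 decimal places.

6.000

Under H₀ each category has probability 1/5, so each expected count is 155/5 = 31.
symbol 1: (38 − 31)²/31 = 49/31 = 1.5806
symbol 2: (32 − 31)²/31 = 1/31 = 0.0323
symbol 3: (23 − 31)²/31 = 64/31 = 2.0645
symbol 4: (37 − 31)²/31 = 36/31 = 1.1613
symbol 5: (25 − 31)²/31 = 36/31 = 1.1613
Sum = 6.000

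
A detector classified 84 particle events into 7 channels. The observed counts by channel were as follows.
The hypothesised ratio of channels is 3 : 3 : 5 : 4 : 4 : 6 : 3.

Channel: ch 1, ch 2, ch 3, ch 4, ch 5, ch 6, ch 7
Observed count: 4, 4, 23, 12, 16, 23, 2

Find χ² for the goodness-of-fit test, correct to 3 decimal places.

Ratio total = 28. Expected counts: 84×3/28 = 9, 84×3/28 = 9, 84×5/28 = 15, 84×4/28 = 12, 84×4/28 = 12, 84×6/28 = 18, 84×3/28 = 9.
χ² = (4−9)²/9 + (4−9)²/9 + (23−15)²/15 + (12−12)²/12 + (16−12)²/12 + (23−18)²/18 + (2−9)²/9
   = 2.7778 + 2.7778 + 4.2667 + 0.0000 + 1.3333 + 1.3889 + 5.4444
Sum = 17.989

17.989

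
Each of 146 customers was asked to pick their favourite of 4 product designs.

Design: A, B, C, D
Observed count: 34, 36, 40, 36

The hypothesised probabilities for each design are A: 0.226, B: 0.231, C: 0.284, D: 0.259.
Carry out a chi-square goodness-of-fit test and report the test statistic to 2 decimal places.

0.32

Expected counts E_i = n·p_i: 146×0.226 = 32.996, 146×0.231 = 33.726, 146×0.284 = 41.464, 146×0.259 = 37.814.
χ² = (34−32.996)²/32.996 + (36−33.726)²/33.726 + (40−41.464)²/41.464 + (36−37.814)²/37.814
   = 0.031 + 0.153 + 0.052 + 0.087
Sum = 0.32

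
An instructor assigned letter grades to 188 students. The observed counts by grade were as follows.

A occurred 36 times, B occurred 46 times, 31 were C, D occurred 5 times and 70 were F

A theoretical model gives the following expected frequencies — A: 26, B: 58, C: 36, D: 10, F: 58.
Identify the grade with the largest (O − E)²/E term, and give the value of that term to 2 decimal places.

cat         O        E   (O−E)²/E
A          36       26      3.846
B          46       58      2.483
C          31       36      0.694
D           5       10      2.500
F          70       58      2.483
The largest term is for A: 3.85.

A, 3.85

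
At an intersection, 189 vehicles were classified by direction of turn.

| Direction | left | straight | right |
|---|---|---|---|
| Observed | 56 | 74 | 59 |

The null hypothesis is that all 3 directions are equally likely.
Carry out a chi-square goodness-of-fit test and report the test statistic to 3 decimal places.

Expected count for each of the 3 categories: 189/3 = 63.
χ² = (56−63)²/63 + (74−63)²/63 + (59−63)²/63
   = 0.7778 + 1.9206 + 0.2540
Sum = 2.952

2.952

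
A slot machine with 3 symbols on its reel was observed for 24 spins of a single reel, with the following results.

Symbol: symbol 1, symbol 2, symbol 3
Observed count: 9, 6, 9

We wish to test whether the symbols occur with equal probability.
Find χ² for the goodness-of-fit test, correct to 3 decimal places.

Expected count for each of the 3 categories: 24/3 = 8.
χ² = (9−8)²/8 + (6−8)²/8 + (9−8)²/8
   = 0.1250 + 0.5000 + 0.1250
Sum = 0.750

0.750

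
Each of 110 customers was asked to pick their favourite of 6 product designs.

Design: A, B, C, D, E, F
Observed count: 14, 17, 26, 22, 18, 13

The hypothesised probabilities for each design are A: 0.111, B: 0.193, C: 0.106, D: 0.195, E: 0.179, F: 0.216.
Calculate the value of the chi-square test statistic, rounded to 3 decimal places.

Expected counts E_i = n·p_i: 110×0.111 = 12.21, 110×0.193 = 21.23, 110×0.106 = 11.66, 110×0.195 = 21.45, 110×0.179 = 19.69, 110×0.216 = 23.76.
χ² = (14−12.21)²/12.21 + (17−21.23)²/21.23 + (26−11.66)²/11.66 + (22−21.45)²/21.45 + (18−19.69)²/19.69 + (13−23.76)²/23.76
   = 0.2624 + 0.8428 + 17.6360 + 0.0141 + 0.1451 + 4.8728
Sum = 23.773

23.773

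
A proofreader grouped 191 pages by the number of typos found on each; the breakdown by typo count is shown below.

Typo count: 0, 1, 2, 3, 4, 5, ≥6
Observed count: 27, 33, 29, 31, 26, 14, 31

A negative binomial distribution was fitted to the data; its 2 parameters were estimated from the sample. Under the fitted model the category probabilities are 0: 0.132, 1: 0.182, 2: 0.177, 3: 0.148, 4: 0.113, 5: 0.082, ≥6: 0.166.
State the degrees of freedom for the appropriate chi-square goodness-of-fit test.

There are k = 7 categories and 2 parameters estimated from the data, so df = 7 − 1 − 2 = 4.

4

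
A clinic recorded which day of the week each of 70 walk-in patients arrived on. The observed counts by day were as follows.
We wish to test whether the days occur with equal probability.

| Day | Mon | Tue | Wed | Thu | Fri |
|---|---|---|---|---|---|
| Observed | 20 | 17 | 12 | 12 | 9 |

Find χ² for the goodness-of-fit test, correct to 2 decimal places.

Under H₀ each category has probability 1/5, so each expected count is 70/5 = 14.
cat         O        E   (O−E)²/E
Mon        20       14      2.571
Tue        17       14      0.643
Wed        12       14      0.286
Thu        12       14      0.286
Fri         9       14      1.786
Sum = 5.57

5.57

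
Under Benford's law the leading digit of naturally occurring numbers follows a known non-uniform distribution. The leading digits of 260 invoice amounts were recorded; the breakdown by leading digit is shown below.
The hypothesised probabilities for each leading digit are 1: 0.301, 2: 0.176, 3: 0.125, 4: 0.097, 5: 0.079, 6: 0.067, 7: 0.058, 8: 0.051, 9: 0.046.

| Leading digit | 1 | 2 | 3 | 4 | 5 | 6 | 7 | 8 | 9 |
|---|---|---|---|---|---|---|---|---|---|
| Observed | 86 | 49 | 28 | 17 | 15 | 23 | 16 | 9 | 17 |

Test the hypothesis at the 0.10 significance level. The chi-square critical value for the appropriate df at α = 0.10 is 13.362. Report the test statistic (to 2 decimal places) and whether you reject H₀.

11.13; do not reject

Expected counts E_i = n·p_i: 260×0.301 = 78.26, 260×0.176 = 45.76, 260×0.125 = 32.5, 260×0.097 = 25.22, 260×0.079 = 20.54, 260×0.067 = 17.42, 260×0.058 = 15.08, 260×0.051 = 13.26, 260×0.046 = 11.96.
χ² = (86−78.26)²/78.26 + (49−45.76)²/45.76 + (28−32.5)²/32.5 + (17−25.22)²/25.22 + (15−20.54)²/20.54 + (23−17.42)²/17.42 + (16−15.08)²/15.08 + (9−13.26)²/13.26 + (17−11.96)²/11.96
   = 0.765 + 0.229 + 0.623 + 2.679 + 1.494 + 1.787 + 0.056 + 1.369 + 2.124
Sum = 11.13
df = 8. Since 11.13 < 13.362, we do not reject H₀.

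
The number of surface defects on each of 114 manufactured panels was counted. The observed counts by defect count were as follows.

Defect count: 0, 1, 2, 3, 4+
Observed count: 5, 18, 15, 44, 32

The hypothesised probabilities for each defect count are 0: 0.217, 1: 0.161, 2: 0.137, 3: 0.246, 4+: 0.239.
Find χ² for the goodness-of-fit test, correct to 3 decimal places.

25.688

Expected counts E_i = n·p_i: 114×0.217 = 24.738, 114×0.161 = 18.354, 114×0.137 = 15.618, 114×0.246 = 28.044, 114×0.239 = 27.246.
0: (5 − 24.738)²/24.738 = 389.588644/24.738 = 15.7486
1: (18 − 18.354)²/18.354 = 0.125316/18.354 = 0.0068
2: (15 − 15.618)²/15.618 = 0.381924/15.618 = 0.0245
3: (44 − 28.044)²/28.044 = 254.593936/28.044 = 9.0784
4+: (32 − 27.246)²/27.246 = 22.600516/27.246 = 0.8295
Sum = 25.688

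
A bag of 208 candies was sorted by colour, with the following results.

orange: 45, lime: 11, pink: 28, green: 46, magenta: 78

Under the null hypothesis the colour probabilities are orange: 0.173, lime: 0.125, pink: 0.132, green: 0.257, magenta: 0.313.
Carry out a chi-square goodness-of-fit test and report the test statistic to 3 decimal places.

14.518

Expected counts E_i = n·p_i: 208×0.173 = 35.984, 208×0.125 = 26, 208×0.132 = 27.456, 208×0.257 = 53.456, 208×0.313 = 65.104.
cat          O        E   (O−E)²/E
orange      45   35.984     2.2590
lime        11       26     8.6538
pink        28   27.456     0.0108
green       46   53.456     1.0400
magenta     78   65.104     2.5545
Sum = 14.518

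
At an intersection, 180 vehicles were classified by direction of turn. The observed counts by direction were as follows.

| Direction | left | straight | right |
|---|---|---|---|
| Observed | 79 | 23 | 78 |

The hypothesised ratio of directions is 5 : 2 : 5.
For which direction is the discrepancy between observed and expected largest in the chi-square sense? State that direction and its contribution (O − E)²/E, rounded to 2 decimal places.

straight, 1.63

Ratio total = 12. Expected counts: 180×5/12 = 75, 180×2/12 = 30, 180×5/12 = 75.
left: (79 − 75)²/75 = 16/75 = 0.213
straight: (23 − 30)²/30 = 49/30 = 1.633
right: (78 − 75)²/75 = 9/75 = 0.120
The largest term is for straight: 1.63.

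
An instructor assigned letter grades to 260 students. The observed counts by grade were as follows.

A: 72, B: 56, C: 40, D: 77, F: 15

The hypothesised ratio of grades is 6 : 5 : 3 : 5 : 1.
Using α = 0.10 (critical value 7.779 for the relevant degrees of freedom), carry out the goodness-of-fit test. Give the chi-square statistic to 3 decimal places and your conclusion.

Ratio total = 20. Expected counts: 260×6/20 = 78, 260×5/20 = 65, 260×3/20 = 39, 260×5/20 = 65, 260×1/20 = 13.
χ² = (72−78)²/78 + (56−65)²/65 + (40−39)²/39 + (77−65)²/65 + (15−13)²/13
   = 0.4615 + 1.2462 + 0.0256 + 2.2154 + 0.3077
Sum = 4.256
df = 4. Since 4.256 < 7.779, we do not reject H₀.

4.256; do not reject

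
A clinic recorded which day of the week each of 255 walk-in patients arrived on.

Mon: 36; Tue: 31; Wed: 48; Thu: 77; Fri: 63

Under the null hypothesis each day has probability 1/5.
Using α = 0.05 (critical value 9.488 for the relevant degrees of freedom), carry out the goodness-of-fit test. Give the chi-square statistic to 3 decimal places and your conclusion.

Expected count for each of the 5 categories: 255/5 = 51.
Mon: (36 − 51)²/51 = 225/51 = 4.4118
Tue: (31 − 51)²/51 = 400/51 = 7.8431
Wed: (48 − 51)²/51 = 9/51 = 0.1765
Thu: (77 − 51)²/51 = 676/51 = 13.2549
Fri: (63 − 51)²/51 = 144/51 = 2.8235
Sum = 28.510
df = 4. Since 28.510 > 9.488, we reject H₀.

28.510; reject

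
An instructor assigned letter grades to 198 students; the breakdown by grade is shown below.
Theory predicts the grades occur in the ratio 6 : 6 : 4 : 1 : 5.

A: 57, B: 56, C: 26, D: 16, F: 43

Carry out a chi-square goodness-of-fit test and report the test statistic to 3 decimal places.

8.552

Ratio total = 22. Expected counts: 198×6/22 = 54, 198×6/22 = 54, 198×4/22 = 36, 198×1/22 = 9, 198×5/22 = 45.
A: (57 − 54)²/54 = 9/54 = 0.1667
B: (56 − 54)²/54 = 4/54 = 0.0741
C: (26 − 36)²/36 = 100/36 = 2.7778
D: (16 − 9)²/9 = 49/9 = 5.4444
F: (43 − 45)²/45 = 4/45 = 0.0889
Sum = 8.552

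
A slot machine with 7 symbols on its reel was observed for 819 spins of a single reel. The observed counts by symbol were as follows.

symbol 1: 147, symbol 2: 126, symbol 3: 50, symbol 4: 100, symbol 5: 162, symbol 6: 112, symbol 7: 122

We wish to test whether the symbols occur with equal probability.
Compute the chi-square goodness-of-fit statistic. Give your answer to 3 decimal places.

Expected count for each of the 7 categories: 819/7 = 117.
symbol 1: (147 − 117)²/117 = 900/117 = 7.6923
symbol 2: (126 − 117)²/117 = 81/117 = 0.6923
symbol 3: (50 − 117)²/117 = 4489/117 = 38.3675
symbol 4: (100 − 117)²/117 = 289/117 = 2.4701
symbol 5: (162 − 117)²/117 = 2025/117 = 17.3077
symbol 6: (112 − 117)²/117 = 25/117 = 0.2137
symbol 7: (122 − 117)²/117 = 25/117 = 0.2137
Sum = 66.957

66.957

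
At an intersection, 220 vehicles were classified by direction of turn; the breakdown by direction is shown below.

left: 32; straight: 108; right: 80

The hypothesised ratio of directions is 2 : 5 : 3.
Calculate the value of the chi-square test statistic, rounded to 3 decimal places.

Ratio total = 10. Expected counts: 220×2/10 = 44, 220×5/10 = 110, 220×3/10 = 66.
cat           O        E   (O−E)²/E
left         32       44     3.2727
straight    108      110     0.0364
right        80       66     2.9697
Sum = 6.279

6.279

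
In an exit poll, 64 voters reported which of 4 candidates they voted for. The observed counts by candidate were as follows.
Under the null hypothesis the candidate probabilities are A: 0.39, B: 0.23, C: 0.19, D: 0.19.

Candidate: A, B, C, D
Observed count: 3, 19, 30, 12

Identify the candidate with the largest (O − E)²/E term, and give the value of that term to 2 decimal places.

C, 26.17

Expected counts E_i = n·p_i: 64×0.39 = 24.96, 64×0.23 = 14.72, 64×0.19 = 12.16, 64×0.19 = 12.16.
cat         O        E   (O−E)²/E
A           3    24.96     19.321
B          19    14.72      1.244
C          30    12.16     26.173
D          12    12.16      0.002
The largest term is for C: 26.17.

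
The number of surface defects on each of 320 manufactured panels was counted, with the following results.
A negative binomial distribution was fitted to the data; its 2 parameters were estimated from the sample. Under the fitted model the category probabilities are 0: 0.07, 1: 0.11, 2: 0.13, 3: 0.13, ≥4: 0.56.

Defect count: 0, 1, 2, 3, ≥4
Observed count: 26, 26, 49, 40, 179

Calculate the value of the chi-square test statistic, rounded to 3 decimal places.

Expected counts E_i = n·p_i: 320×0.07 = 22.4, 320×0.11 = 35.2, 320×0.13 = 41.6, 320×0.13 = 41.6, 320×0.56 = 179.2.
χ² = (26−22.4)²/22.4 + (26−35.2)²/35.2 + (49−41.6)²/41.6 + (40−41.6)²/41.6 + (179−179.2)²/179.2
   = 0.5786 + 2.4045 + 1.3163 + 0.0615 + 0.0002
Sum = 4.361

4.361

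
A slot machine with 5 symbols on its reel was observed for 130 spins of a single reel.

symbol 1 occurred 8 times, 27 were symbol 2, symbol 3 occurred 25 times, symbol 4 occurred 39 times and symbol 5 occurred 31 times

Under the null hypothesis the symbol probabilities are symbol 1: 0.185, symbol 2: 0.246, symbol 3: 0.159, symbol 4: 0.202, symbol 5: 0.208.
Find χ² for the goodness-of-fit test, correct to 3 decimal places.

19.154

Expected counts E_i = n·p_i: 130×0.185 = 24.05, 130×0.246 = 31.98, 130×0.159 = 20.67, 130×0.202 = 26.26, 130×0.208 = 27.04.
χ² = (8−24.05)²/24.05 + (27−31.98)²/31.98 + (25−20.67)²/20.67 + (39−26.26)²/26.26 + (31−27.04)²/27.04
   = 10.7111 + 0.7755 + 0.9071 + 6.1808 + 0.5799
Sum = 19.154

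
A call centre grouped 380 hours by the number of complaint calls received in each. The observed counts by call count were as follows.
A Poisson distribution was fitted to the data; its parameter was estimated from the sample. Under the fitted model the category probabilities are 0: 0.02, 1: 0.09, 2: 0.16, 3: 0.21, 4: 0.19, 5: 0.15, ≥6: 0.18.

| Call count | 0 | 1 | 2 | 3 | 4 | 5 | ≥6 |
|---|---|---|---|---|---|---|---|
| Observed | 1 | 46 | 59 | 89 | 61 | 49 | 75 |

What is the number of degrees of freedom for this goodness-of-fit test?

There are k = 7 categories and 1 parameter estimated from the data, so df = 7 − 1 − 1 = 5.

5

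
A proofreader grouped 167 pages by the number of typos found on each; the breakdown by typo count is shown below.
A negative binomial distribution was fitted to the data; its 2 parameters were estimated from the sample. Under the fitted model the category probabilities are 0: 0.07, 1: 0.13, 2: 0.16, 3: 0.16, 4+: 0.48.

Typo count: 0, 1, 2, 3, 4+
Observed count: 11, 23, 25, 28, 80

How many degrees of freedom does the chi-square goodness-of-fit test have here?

2

There are k = 5 categories and 2 parameters estimated from the data, so df = 5 − 1 − 2 = 2.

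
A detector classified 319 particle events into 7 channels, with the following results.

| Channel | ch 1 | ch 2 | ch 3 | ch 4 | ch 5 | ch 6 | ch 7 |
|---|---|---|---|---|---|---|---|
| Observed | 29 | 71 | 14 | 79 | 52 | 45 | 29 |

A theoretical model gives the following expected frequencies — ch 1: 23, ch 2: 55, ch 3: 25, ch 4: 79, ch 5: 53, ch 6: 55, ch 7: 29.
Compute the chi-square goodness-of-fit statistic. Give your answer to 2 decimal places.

cat         O        E   (O−E)²/E
ch 1       29       23      1.565
ch 2       71       55      4.655
ch 3       14       25      4.840
ch 4       79       79      0.000
ch 5       52       53      0.019
ch 6       45       55      1.818
ch 7       29       29      0.000
Sum = 12.90

12.90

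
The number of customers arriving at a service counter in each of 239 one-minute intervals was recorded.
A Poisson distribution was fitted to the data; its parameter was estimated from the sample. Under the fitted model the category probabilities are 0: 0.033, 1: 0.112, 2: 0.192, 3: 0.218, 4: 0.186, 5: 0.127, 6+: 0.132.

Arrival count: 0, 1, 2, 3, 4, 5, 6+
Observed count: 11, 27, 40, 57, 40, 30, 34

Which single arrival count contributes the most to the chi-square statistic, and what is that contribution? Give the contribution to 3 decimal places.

0, 1.229

Expected counts E_i = n·p_i: 239×0.033 = 7.887, 239×0.112 = 26.768, 239×0.192 = 45.888, 239×0.218 = 52.102, 239×0.186 = 44.454, 239×0.127 = 30.353, 239×0.132 = 31.548.
χ² = (11−7.887)²/7.887 + (27−26.768)²/26.768 + (40−45.888)²/45.888 + (57−52.102)²/52.102 + (40−44.454)²/44.454 + (30−30.353)²/30.353 + (34−31.548)²/31.548
   = 1.2287 + 0.0020 + 0.7555 + 0.4605 + 0.4463 + 0.0041 + 0.1906
The largest term is for 0: 1.229.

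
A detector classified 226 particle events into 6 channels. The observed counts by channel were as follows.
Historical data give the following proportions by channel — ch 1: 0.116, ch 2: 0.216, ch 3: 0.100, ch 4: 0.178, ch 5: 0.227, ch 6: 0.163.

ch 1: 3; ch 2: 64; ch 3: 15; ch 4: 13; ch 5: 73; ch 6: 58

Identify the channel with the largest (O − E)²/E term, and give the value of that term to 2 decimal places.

ch 1, 20.56

Expected counts E_i = n·p_i: 226×0.116 = 26.216, 226×0.216 = 48.816, 226×0.100 = 22.6, 226×0.178 = 40.228, 226×0.227 = 51.302, 226×0.163 = 36.838.
ch 1: (3 − 26.216)²/26.216 = 538.982656/26.216 = 20.559
ch 2: (64 − 48.816)²/48.816 = 230.553856/48.816 = 4.723
ch 3: (15 − 22.6)²/22.6 = 57.76/22.6 = 2.556
ch 4: (13 − 40.228)²/40.228 = 741.363984/40.228 = 18.429
ch 5: (73 − 51.302)²/51.302 = 470.803204/51.302 = 9.177
ch 6: (58 − 36.838)²/36.838 = 447.830244/36.838 = 12.157
The largest term is for ch 1: 20.56.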